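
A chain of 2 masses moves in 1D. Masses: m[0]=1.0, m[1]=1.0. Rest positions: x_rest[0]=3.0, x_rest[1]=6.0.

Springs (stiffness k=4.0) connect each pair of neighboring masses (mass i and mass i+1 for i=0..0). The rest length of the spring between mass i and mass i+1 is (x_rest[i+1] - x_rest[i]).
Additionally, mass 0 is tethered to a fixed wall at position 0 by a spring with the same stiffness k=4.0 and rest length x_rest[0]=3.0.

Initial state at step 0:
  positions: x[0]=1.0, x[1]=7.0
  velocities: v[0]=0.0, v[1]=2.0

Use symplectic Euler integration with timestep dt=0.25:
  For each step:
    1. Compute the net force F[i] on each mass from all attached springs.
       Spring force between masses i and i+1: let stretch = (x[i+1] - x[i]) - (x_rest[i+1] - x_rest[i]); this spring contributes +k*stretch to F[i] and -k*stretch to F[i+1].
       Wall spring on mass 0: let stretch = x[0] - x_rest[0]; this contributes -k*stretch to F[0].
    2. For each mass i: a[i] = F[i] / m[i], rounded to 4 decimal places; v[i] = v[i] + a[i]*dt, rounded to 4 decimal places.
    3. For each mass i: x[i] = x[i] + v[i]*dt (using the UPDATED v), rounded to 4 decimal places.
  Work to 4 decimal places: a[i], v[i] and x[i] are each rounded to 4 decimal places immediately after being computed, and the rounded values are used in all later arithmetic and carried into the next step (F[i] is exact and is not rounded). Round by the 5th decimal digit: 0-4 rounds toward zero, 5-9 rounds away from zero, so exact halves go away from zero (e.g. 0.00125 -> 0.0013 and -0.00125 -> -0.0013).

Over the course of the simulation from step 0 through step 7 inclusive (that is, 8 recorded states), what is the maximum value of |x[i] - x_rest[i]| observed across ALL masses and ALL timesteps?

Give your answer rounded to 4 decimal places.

Step 0: x=[1.0000 7.0000] v=[0.0000 2.0000]
Step 1: x=[2.2500 6.7500] v=[5.0000 -1.0000]
Step 2: x=[4.0625 6.1250] v=[7.2500 -2.5000]
Step 3: x=[5.3750 5.7344] v=[5.2500 -1.5625]
Step 4: x=[5.4336 6.0039] v=[0.2344 1.0781]
Step 5: x=[4.2764 6.8809] v=[-4.6289 3.5078]
Step 6: x=[2.7012 7.8567] v=[-6.3008 3.9033]
Step 7: x=[1.7396 8.2937] v=[-3.8465 1.7478]
Max displacement = 2.4336

Answer: 2.4336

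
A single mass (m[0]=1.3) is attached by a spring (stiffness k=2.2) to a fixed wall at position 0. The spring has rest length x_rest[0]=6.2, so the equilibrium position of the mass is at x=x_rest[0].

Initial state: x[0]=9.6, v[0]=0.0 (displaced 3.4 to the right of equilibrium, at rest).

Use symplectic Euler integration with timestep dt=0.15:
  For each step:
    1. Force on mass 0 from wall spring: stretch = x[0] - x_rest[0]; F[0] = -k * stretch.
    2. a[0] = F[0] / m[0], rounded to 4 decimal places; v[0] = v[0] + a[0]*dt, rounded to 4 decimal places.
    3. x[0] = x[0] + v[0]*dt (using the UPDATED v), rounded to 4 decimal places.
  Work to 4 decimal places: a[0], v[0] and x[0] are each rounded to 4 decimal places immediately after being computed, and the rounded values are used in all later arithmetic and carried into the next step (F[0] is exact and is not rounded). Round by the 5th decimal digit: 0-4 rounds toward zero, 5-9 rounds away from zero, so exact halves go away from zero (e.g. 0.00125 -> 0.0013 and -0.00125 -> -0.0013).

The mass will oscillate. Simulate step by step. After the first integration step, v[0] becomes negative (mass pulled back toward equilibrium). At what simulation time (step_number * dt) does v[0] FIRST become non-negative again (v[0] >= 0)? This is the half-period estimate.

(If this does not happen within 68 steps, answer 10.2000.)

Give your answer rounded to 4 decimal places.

Answer: 2.5500

Derivation:
Step 0: x=[9.6000] v=[0.0000]
Step 1: x=[9.4705] v=[-0.8631]
Step 2: x=[9.2165] v=[-1.6933]
Step 3: x=[8.8477] v=[-2.4590]
Step 4: x=[8.3780] v=[-3.1311]
Step 5: x=[7.8254] v=[-3.6840]
Step 6: x=[7.2109] v=[-4.0966]
Step 7: x=[6.5579] v=[-4.3532]
Step 8: x=[5.8913] v=[-4.4441]
Step 9: x=[5.2364] v=[-4.3657]
Step 10: x=[4.6182] v=[-4.1211]
Step 11: x=[4.0603] v=[-3.7196]
Step 12: x=[3.5838] v=[-3.1765]
Step 13: x=[3.2069] v=[-2.5124]
Step 14: x=[2.9440] v=[-1.7526]
Step 15: x=[2.8051] v=[-0.9261]
Step 16: x=[2.7955] v=[-0.0643]
Step 17: x=[2.9155] v=[0.7999]
First v>=0 after going negative at step 17, time=2.5500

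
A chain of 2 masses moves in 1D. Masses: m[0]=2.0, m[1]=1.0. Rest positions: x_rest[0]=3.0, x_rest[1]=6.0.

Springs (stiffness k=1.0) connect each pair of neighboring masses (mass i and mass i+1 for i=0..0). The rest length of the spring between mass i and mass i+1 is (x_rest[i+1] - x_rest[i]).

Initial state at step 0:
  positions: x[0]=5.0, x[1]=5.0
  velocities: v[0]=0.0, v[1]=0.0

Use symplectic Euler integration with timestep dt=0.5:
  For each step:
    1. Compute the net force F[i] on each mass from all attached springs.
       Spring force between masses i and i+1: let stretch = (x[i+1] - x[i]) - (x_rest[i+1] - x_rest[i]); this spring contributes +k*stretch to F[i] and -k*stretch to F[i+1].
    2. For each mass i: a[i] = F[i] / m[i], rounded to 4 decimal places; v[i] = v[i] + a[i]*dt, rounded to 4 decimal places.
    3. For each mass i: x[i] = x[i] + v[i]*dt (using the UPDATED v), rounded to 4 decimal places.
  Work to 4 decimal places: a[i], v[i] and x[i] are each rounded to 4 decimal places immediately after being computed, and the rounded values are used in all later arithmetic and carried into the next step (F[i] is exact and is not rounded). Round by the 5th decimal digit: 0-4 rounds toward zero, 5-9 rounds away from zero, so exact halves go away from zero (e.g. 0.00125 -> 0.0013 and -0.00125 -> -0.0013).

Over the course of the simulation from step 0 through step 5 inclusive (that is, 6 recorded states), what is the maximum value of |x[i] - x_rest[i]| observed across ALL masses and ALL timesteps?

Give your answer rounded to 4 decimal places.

Answer: 3.0184

Derivation:
Step 0: x=[5.0000 5.0000] v=[0.0000 0.0000]
Step 1: x=[4.6250 5.7500] v=[-0.7500 1.5000]
Step 2: x=[4.0156 6.9688] v=[-1.2188 2.4375]
Step 3: x=[3.4004 8.1993] v=[-1.2305 2.4609]
Step 4: x=[3.0100 8.9801] v=[-0.7808 1.5615]
Step 5: x=[2.9909 9.0184] v=[-0.0383 0.0765]
Max displacement = 3.0184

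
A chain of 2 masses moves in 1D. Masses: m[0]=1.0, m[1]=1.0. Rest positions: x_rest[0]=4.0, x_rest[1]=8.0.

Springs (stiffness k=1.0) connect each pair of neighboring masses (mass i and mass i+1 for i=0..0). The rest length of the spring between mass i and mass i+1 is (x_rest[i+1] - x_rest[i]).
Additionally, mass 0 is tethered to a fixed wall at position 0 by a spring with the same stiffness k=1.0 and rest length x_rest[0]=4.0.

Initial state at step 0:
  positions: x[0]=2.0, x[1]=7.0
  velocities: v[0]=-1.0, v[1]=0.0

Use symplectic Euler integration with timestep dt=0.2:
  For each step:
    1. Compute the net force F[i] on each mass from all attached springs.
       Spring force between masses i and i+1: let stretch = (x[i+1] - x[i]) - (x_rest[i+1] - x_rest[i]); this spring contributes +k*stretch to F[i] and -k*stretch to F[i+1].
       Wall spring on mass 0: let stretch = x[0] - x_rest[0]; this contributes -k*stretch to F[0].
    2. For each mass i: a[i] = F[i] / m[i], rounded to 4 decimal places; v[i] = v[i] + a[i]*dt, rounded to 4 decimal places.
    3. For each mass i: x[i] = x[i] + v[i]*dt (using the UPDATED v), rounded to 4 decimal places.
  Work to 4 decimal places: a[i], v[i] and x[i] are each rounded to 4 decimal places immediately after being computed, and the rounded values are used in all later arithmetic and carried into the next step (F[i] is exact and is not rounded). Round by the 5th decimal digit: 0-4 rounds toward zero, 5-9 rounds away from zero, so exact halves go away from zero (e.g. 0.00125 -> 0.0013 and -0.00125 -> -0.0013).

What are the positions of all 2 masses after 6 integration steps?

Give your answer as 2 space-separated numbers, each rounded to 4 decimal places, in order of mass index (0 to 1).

Step 0: x=[2.0000 7.0000] v=[-1.0000 0.0000]
Step 1: x=[1.9200 6.9600] v=[-0.4000 -0.2000]
Step 2: x=[1.9648 6.8784] v=[0.2240 -0.4080]
Step 3: x=[2.1276 6.7603] v=[0.8138 -0.5907]
Step 4: x=[2.3906 6.6169] v=[1.3148 -0.7172]
Step 5: x=[2.7270 6.4644] v=[1.6819 -0.7625]
Step 6: x=[3.1038 6.3224] v=[1.8840 -0.7100]

Answer: 3.1038 6.3224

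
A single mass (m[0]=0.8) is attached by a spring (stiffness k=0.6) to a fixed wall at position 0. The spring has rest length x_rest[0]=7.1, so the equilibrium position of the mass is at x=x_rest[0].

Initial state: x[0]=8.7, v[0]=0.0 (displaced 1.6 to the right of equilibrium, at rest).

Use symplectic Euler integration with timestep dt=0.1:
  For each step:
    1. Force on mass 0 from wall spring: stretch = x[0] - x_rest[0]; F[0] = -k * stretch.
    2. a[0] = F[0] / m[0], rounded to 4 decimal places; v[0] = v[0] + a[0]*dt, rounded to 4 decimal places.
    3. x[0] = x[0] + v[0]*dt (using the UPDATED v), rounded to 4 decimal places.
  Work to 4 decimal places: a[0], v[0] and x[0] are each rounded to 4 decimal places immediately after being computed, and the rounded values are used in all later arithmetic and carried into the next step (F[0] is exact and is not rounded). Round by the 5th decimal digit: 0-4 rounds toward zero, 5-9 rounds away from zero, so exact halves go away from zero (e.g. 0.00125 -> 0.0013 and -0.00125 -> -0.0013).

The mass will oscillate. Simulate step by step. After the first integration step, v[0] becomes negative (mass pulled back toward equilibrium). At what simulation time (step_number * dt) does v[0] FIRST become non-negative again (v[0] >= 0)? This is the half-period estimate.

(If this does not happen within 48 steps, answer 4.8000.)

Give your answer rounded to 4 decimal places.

Answer: 3.7000

Derivation:
Step 0: x=[8.7000] v=[0.0000]
Step 1: x=[8.6880] v=[-0.1200]
Step 2: x=[8.6641] v=[-0.2391]
Step 3: x=[8.6285] v=[-0.3564]
Step 4: x=[8.5814] v=[-0.4710]
Step 5: x=[8.5232] v=[-0.5821]
Step 6: x=[8.4543] v=[-0.6888]
Step 7: x=[8.3753] v=[-0.7904]
Step 8: x=[8.2867] v=[-0.8861]
Step 9: x=[8.1892] v=[-0.9751]
Step 10: x=[8.0835] v=[-1.0568]
Step 11: x=[7.9704] v=[-1.1306]
Step 12: x=[7.8508] v=[-1.1959]
Step 13: x=[7.7256] v=[-1.2522]
Step 14: x=[7.5957] v=[-1.2991]
Step 15: x=[7.4621] v=[-1.3363]
Step 16: x=[7.3258] v=[-1.3635]
Step 17: x=[7.1878] v=[-1.3804]
Step 18: x=[7.0491] v=[-1.3870]
Step 19: x=[6.9108] v=[-1.3832]
Step 20: x=[6.7739] v=[-1.3690]
Step 21: x=[6.6395] v=[-1.3445]
Step 22: x=[6.5085] v=[-1.3100]
Step 23: x=[6.3819] v=[-1.2656]
Step 24: x=[6.2607] v=[-1.2117]
Step 25: x=[6.1458] v=[-1.1488]
Step 26: x=[6.0381] v=[-1.0772]
Step 27: x=[5.9383] v=[-0.9976]
Step 28: x=[5.8473] v=[-0.9105]
Step 29: x=[5.7656] v=[-0.8166]
Step 30: x=[5.6940] v=[-0.7165]
Step 31: x=[5.6329] v=[-0.6111]
Step 32: x=[5.5828] v=[-0.5011]
Step 33: x=[5.5441] v=[-0.3873]
Step 34: x=[5.5170] v=[-0.2706]
Step 35: x=[5.5018] v=[-0.1519]
Step 36: x=[5.4986] v=[-0.0320]
Step 37: x=[5.5074] v=[0.0881]
First v>=0 after going negative at step 37, time=3.7000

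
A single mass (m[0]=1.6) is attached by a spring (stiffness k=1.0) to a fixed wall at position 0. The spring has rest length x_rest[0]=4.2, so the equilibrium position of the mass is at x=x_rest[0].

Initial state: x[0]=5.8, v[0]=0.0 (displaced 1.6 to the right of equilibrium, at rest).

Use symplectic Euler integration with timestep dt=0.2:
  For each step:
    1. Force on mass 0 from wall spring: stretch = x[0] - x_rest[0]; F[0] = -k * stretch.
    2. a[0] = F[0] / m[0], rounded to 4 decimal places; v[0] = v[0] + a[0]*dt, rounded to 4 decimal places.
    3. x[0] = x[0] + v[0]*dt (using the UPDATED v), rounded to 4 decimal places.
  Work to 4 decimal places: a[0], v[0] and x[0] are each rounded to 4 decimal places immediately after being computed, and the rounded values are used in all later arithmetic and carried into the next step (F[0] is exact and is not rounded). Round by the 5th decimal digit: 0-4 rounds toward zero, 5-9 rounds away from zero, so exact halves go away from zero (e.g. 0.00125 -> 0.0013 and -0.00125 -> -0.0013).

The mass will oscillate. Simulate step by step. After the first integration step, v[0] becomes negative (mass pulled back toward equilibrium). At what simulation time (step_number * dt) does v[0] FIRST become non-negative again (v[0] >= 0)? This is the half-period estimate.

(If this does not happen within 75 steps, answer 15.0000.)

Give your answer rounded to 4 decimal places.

Answer: 4.0000

Derivation:
Step 0: x=[5.8000] v=[0.0000]
Step 1: x=[5.7600] v=[-0.2000]
Step 2: x=[5.6810] v=[-0.3950]
Step 3: x=[5.5650] v=[-0.5801]
Step 4: x=[5.4149] v=[-0.7507]
Step 5: x=[5.2344] v=[-0.9026]
Step 6: x=[5.0280] v=[-1.0319]
Step 7: x=[4.8009] v=[-1.1354]
Step 8: x=[4.5588] v=[-1.2105]
Step 9: x=[4.3077] v=[-1.2554]
Step 10: x=[4.0539] v=[-1.2689]
Step 11: x=[3.8038] v=[-1.2506]
Step 12: x=[3.5636] v=[-1.2011]
Step 13: x=[3.3393] v=[-1.1215]
Step 14: x=[3.1365] v=[-1.0139]
Step 15: x=[2.9603] v=[-0.8810]
Step 16: x=[2.8151] v=[-0.7260]
Step 17: x=[2.7045] v=[-0.5529]
Step 18: x=[2.6313] v=[-0.3660]
Step 19: x=[2.5973] v=[-0.1699]
Step 20: x=[2.6034] v=[0.0304]
First v>=0 after going negative at step 20, time=4.0000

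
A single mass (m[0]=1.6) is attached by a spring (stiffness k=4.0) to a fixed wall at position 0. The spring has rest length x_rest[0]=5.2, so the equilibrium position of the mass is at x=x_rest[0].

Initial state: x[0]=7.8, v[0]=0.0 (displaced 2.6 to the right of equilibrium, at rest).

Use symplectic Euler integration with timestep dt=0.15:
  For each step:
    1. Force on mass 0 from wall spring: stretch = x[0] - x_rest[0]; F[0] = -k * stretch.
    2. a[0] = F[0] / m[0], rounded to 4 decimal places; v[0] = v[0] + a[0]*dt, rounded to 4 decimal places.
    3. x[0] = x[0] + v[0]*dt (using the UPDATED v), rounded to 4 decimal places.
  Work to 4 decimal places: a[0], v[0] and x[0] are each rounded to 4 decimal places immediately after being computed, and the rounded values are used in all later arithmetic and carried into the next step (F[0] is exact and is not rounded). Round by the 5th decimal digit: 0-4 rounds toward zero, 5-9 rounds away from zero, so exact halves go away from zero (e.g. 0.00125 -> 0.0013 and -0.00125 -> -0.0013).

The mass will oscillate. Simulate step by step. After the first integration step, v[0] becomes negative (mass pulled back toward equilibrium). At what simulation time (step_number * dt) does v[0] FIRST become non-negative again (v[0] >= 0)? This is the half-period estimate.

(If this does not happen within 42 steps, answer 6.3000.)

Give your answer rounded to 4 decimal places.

Step 0: x=[7.8000] v=[0.0000]
Step 1: x=[7.6538] v=[-0.9750]
Step 2: x=[7.3695] v=[-1.8952]
Step 3: x=[6.9632] v=[-2.7088]
Step 4: x=[6.4577] v=[-3.3700]
Step 5: x=[5.8815] v=[-3.8416]
Step 6: x=[5.2669] v=[-4.0972]
Step 7: x=[4.6486] v=[-4.1223]
Step 8: x=[4.0613] v=[-3.9155]
Step 9: x=[3.5380] v=[-3.4885]
Step 10: x=[3.1082] v=[-2.8653]
Step 11: x=[2.7961] v=[-2.0809]
Step 12: x=[2.6192] v=[-1.1794]
Step 13: x=[2.5875] v=[-0.2116]
Step 14: x=[2.7027] v=[0.7681]
First v>=0 after going negative at step 14, time=2.1000

Answer: 2.1000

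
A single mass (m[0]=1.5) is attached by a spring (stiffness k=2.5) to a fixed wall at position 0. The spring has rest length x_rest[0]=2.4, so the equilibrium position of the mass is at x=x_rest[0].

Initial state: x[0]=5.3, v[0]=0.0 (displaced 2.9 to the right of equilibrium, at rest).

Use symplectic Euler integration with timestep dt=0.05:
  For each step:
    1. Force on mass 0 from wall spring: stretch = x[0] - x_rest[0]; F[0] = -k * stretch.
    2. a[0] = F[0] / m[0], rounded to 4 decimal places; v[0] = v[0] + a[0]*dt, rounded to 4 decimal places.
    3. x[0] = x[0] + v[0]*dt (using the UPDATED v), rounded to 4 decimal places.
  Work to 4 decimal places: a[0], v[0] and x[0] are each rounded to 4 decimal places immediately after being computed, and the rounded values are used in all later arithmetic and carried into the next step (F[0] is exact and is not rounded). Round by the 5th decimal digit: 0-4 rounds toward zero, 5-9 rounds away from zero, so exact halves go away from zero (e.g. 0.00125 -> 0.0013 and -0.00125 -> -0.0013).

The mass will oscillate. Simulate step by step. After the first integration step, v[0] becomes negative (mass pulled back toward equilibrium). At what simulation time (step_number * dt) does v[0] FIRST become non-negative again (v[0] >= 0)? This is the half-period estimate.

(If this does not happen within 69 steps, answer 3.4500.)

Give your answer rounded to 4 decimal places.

Step 0: x=[5.3000] v=[0.0000]
Step 1: x=[5.2879] v=[-0.2417]
Step 2: x=[5.2638] v=[-0.4824]
Step 3: x=[5.2277] v=[-0.7211]
Step 4: x=[5.1799] v=[-0.9567]
Step 5: x=[5.1205] v=[-1.1884]
Step 6: x=[5.0497] v=[-1.4151]
Step 7: x=[4.9679] v=[-1.6359]
Step 8: x=[4.8754] v=[-1.8499]
Step 9: x=[4.7726] v=[-2.0562]
Step 10: x=[4.6599] v=[-2.2539]
Step 11: x=[4.5378] v=[-2.4422]
Step 12: x=[4.4068] v=[-2.6204]
Step 13: x=[4.2674] v=[-2.7876]
Step 14: x=[4.1202] v=[-2.9432]
Step 15: x=[3.9659] v=[-3.0866]
Step 16: x=[3.8050] v=[-3.2171]
Step 17: x=[3.6383] v=[-3.3342]
Step 18: x=[3.4664] v=[-3.4374]
Step 19: x=[3.2901] v=[-3.5263]
Step 20: x=[3.1101] v=[-3.6005]
Step 21: x=[2.9271] v=[-3.6597]
Step 22: x=[2.7419] v=[-3.7036]
Step 23: x=[2.5553] v=[-3.7321]
Step 24: x=[2.3681] v=[-3.7450]
Step 25: x=[2.1810] v=[-3.7423]
Step 26: x=[1.9948] v=[-3.7241]
Step 27: x=[1.8103] v=[-3.6903]
Step 28: x=[1.6282] v=[-3.6412]
Step 29: x=[1.4494] v=[-3.5769]
Step 30: x=[1.2745] v=[-3.4977]
Step 31: x=[1.1043] v=[-3.4039]
Step 32: x=[0.9395] v=[-3.2959]
Step 33: x=[0.7808] v=[-3.1742]
Step 34: x=[0.6288] v=[-3.0393]
Step 35: x=[0.4842] v=[-2.8917]
Step 36: x=[0.3476] v=[-2.7321]
Step 37: x=[0.2195] v=[-2.5611]
Step 38: x=[0.1005] v=[-2.3794]
Step 39: x=[-0.0089] v=[-2.1878]
Step 40: x=[-0.1083] v=[-1.9871]
Step 41: x=[-0.1972] v=[-1.7781]
Step 42: x=[-0.2753] v=[-1.5617]
Step 43: x=[-0.3422] v=[-1.3388]
Step 44: x=[-0.3977] v=[-1.1103]
Step 45: x=[-0.4416] v=[-0.8772]
Step 46: x=[-0.4736] v=[-0.6404]
Step 47: x=[-0.4936] v=[-0.4009]
Step 48: x=[-0.5016] v=[-0.1598]
Step 49: x=[-0.4975] v=[0.0820]
First v>=0 after going negative at step 49, time=2.4500

Answer: 2.4500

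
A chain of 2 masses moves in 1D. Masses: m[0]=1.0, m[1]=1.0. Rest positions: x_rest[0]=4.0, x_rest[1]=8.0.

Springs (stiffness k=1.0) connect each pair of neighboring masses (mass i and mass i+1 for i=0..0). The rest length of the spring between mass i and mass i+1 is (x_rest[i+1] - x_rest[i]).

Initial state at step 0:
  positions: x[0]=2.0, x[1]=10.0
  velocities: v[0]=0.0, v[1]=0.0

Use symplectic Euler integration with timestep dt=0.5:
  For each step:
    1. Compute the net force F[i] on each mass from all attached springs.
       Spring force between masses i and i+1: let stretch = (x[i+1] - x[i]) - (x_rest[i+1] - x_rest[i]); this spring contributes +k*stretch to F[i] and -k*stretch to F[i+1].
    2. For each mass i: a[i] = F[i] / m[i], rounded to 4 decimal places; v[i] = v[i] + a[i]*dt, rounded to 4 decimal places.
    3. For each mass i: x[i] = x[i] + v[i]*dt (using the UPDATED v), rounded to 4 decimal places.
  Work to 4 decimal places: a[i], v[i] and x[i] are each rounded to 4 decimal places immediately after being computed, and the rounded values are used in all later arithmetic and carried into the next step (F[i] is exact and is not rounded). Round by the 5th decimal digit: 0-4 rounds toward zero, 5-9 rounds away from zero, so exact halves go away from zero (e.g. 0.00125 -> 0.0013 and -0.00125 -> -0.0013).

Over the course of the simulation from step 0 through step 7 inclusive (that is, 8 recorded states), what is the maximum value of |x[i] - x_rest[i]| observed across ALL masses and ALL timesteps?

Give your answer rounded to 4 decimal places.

Answer: 2.1250

Derivation:
Step 0: x=[2.0000 10.0000] v=[0.0000 0.0000]
Step 1: x=[3.0000 9.0000] v=[2.0000 -2.0000]
Step 2: x=[4.5000 7.5000] v=[3.0000 -3.0000]
Step 3: x=[5.7500 6.2500] v=[2.5000 -2.5000]
Step 4: x=[6.1250 5.8750] v=[0.7500 -0.7500]
Step 5: x=[5.4375 6.5625] v=[-1.3750 1.3750]
Step 6: x=[4.0313 7.9688] v=[-2.8125 2.8125]
Step 7: x=[2.6094 9.3907] v=[-2.8438 2.8438]
Max displacement = 2.1250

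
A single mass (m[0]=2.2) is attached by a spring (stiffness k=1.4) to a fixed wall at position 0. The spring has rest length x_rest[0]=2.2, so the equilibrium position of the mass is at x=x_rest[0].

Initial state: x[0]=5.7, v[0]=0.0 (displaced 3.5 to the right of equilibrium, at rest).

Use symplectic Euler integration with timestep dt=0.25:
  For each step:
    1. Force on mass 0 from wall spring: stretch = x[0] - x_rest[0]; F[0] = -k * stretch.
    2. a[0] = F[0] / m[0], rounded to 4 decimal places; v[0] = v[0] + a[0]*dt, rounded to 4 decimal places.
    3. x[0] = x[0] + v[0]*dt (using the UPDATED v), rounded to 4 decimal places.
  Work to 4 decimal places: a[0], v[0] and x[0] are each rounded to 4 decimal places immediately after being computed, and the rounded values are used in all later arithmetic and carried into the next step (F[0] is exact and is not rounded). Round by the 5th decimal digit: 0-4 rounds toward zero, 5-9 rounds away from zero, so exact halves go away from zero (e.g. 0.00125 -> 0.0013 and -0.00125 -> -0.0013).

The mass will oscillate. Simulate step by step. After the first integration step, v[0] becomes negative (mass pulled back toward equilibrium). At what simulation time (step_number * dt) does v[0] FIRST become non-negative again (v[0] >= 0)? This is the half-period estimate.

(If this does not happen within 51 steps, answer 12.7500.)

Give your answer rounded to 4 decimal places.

Step 0: x=[5.7000] v=[0.0000]
Step 1: x=[5.5608] v=[-0.5568]
Step 2: x=[5.2879] v=[-1.0915]
Step 3: x=[4.8922] v=[-1.5828]
Step 4: x=[4.3894] v=[-2.0111]
Step 5: x=[3.7996] v=[-2.3594]
Step 6: x=[3.1461] v=[-2.6139]
Step 7: x=[2.4550] v=[-2.7644]
Step 8: x=[1.7538] v=[-2.8050]
Step 9: x=[1.0703] v=[-2.7340]
Step 10: x=[0.4317] v=[-2.5543]
Step 11: x=[-0.1366] v=[-2.2730]
Step 12: x=[-0.6119] v=[-1.9013]
Step 13: x=[-0.9754] v=[-1.4540]
Step 14: x=[-1.2126] v=[-0.9488]
Step 15: x=[-1.3141] v=[-0.4059]
Step 16: x=[-1.2758] v=[0.1532]
First v>=0 after going negative at step 16, time=4.0000

Answer: 4.0000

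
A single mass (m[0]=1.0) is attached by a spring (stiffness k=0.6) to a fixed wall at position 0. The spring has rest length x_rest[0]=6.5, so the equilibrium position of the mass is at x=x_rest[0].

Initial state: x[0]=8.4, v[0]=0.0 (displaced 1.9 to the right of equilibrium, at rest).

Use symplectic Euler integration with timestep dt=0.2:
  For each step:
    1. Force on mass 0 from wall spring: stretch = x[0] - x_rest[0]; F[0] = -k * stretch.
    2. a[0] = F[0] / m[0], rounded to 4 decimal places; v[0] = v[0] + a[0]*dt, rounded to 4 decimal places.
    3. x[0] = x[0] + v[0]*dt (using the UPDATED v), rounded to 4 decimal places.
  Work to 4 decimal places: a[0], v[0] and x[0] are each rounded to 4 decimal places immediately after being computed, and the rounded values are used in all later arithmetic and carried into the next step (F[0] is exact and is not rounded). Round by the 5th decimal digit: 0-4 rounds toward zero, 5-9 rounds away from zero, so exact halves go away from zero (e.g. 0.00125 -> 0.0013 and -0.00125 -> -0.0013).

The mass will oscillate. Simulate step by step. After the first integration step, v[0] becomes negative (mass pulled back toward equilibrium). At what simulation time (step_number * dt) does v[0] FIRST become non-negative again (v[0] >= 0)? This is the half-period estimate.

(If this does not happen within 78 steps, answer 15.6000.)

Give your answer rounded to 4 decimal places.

Answer: 4.2000

Derivation:
Step 0: x=[8.4000] v=[0.0000]
Step 1: x=[8.3544] v=[-0.2280]
Step 2: x=[8.2643] v=[-0.4505]
Step 3: x=[8.1319] v=[-0.6622]
Step 4: x=[7.9603] v=[-0.8580]
Step 5: x=[7.7537] v=[-1.0332]
Step 6: x=[7.5170] v=[-1.1836]
Step 7: x=[7.2559] v=[-1.3056]
Step 8: x=[6.9766] v=[-1.3963]
Step 9: x=[6.6859] v=[-1.4535]
Step 10: x=[6.3907] v=[-1.4758]
Step 11: x=[6.0982] v=[-1.4627]
Step 12: x=[5.8153] v=[-1.4145]
Step 13: x=[5.5488] v=[-1.3323]
Step 14: x=[5.3052] v=[-1.2182]
Step 15: x=[5.0902] v=[-1.0748]
Step 16: x=[4.9091] v=[-0.9056]
Step 17: x=[4.7662] v=[-0.7147]
Step 18: x=[4.6649] v=[-0.5066]
Step 19: x=[4.6076] v=[-0.2864]
Step 20: x=[4.5957] v=[-0.0593]
Step 21: x=[4.6295] v=[0.1692]
First v>=0 after going negative at step 21, time=4.2000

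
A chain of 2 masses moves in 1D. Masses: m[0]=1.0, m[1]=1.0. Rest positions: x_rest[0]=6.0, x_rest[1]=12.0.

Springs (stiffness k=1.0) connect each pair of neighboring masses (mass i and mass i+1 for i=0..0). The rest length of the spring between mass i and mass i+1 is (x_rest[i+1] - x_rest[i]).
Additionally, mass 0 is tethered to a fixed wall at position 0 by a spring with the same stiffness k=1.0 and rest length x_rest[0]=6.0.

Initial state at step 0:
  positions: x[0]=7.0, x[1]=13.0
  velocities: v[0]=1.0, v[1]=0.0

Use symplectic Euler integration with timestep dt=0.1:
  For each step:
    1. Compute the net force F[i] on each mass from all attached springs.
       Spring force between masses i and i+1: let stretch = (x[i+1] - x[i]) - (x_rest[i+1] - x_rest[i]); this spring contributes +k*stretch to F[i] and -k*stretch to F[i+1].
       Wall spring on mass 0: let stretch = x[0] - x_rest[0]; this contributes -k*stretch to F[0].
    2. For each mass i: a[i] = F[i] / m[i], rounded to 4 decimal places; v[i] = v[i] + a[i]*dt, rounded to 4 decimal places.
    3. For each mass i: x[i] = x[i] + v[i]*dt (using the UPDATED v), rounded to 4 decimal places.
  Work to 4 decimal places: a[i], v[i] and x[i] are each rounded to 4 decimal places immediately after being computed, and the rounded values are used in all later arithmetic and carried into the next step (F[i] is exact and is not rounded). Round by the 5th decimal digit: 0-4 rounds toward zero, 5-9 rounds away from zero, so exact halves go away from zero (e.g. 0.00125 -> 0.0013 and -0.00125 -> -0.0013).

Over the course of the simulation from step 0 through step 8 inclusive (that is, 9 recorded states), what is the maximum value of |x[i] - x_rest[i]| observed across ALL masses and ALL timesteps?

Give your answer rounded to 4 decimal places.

Step 0: x=[7.0000 13.0000] v=[1.0000 0.0000]
Step 1: x=[7.0900 13.0000] v=[0.9000 0.0000]
Step 2: x=[7.1682 13.0009] v=[0.7820 0.0090]
Step 3: x=[7.2331 13.0035] v=[0.6485 0.0257]
Step 4: x=[7.2833 13.0084] v=[0.5022 0.0487]
Step 5: x=[7.3179 13.0160] v=[0.3464 0.0762]
Step 6: x=[7.3363 13.0266] v=[0.1844 0.1064]
Step 7: x=[7.3383 13.0403] v=[0.0198 0.1374]
Step 8: x=[7.3239 13.0570] v=[-0.1438 0.1672]
Max displacement = 1.3383

Answer: 1.3383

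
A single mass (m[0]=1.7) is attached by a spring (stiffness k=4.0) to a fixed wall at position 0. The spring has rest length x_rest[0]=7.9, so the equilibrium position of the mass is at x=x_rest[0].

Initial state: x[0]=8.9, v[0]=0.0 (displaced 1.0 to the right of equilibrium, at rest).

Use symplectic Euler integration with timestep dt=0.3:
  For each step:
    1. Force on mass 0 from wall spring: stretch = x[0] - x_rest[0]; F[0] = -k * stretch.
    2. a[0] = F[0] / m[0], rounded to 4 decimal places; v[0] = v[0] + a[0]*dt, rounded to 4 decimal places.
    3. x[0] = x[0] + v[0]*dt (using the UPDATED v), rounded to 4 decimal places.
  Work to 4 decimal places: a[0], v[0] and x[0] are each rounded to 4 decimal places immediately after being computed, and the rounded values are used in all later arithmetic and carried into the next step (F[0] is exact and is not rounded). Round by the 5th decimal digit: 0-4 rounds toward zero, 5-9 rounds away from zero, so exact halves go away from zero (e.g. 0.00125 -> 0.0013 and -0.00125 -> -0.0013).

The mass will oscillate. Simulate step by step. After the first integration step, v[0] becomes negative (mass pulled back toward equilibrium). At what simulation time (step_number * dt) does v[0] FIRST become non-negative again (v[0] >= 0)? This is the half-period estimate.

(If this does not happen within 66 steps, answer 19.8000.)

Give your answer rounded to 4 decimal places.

Answer: 2.1000

Derivation:
Step 0: x=[8.9000] v=[0.0000]
Step 1: x=[8.6882] v=[-0.7059]
Step 2: x=[8.3095] v=[-1.2623]
Step 3: x=[7.8441] v=[-1.5514]
Step 4: x=[7.3905] v=[-1.5120]
Step 5: x=[7.0448] v=[-1.1524]
Step 6: x=[6.8802] v=[-0.5487]
Step 7: x=[6.9316] v=[0.1712]
First v>=0 after going negative at step 7, time=2.1000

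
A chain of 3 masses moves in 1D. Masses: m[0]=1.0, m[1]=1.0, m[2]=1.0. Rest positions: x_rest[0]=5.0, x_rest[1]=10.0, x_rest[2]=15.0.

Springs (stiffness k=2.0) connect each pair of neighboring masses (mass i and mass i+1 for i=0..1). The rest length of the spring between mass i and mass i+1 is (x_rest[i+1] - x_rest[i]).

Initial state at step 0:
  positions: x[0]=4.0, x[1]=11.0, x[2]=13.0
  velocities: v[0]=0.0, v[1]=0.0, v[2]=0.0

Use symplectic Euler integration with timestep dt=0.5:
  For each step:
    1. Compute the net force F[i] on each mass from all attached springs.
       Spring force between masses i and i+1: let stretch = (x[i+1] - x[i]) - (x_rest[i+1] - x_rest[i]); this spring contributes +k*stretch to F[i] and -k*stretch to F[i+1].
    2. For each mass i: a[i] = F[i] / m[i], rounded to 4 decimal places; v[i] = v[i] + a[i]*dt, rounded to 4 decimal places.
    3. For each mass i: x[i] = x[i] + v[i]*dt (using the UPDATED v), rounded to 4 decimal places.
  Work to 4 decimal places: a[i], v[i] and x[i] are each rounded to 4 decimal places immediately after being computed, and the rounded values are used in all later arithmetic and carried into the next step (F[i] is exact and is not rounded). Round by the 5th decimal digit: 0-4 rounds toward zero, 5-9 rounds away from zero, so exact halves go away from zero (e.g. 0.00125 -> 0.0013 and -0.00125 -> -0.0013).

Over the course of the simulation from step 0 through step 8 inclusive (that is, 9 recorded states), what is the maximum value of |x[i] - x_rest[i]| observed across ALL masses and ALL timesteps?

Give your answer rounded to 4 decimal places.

Step 0: x=[4.0000 11.0000 13.0000] v=[0.0000 0.0000 0.0000]
Step 1: x=[5.0000 8.5000 14.5000] v=[2.0000 -5.0000 3.0000]
Step 2: x=[5.2500 7.2500 15.5000] v=[0.5000 -2.5000 2.0000]
Step 3: x=[4.0000 9.1250 14.8750] v=[-2.5000 3.7500 -1.2500]
Step 4: x=[2.8125 11.3125 13.8750] v=[-2.3750 4.3750 -2.0000]
Step 5: x=[3.3750 10.5313 14.0938] v=[1.1250 -1.5625 0.4375]
Step 6: x=[5.0157 7.9532 15.0313] v=[3.2813 -5.1563 1.8750]
Step 7: x=[5.6251 7.4454 14.9298] v=[1.2188 -1.0157 -0.2031]
Step 8: x=[4.6447 9.7696 13.5861] v=[-1.9609 4.6484 -2.6875]
Max displacement = 2.7500

Answer: 2.7500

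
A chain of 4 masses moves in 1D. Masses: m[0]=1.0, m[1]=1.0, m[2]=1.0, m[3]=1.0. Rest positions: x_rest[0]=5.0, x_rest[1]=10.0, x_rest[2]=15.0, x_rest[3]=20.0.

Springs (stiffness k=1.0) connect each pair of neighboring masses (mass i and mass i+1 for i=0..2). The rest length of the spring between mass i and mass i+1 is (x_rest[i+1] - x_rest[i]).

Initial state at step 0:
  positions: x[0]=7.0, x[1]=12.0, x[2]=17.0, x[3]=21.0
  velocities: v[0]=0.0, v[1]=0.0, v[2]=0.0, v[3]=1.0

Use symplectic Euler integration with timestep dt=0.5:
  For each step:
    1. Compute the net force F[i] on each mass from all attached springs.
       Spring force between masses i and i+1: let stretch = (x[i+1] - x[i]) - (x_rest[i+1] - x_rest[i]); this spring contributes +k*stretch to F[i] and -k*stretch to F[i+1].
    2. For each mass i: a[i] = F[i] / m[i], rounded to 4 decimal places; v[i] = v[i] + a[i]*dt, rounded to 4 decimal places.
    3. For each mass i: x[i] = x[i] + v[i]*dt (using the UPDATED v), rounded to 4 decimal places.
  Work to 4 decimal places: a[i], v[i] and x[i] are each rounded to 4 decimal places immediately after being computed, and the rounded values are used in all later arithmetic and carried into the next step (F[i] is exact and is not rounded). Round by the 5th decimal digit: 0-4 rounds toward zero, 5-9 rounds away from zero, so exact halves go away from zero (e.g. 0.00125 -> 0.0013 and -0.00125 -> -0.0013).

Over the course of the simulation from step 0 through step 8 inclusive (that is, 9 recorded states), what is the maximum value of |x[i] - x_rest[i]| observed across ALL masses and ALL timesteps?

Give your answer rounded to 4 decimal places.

Step 0: x=[7.0000 12.0000 17.0000 21.0000] v=[0.0000 0.0000 0.0000 1.0000]
Step 1: x=[7.0000 12.0000 16.7500 21.7500] v=[0.0000 0.0000 -0.5000 1.5000]
Step 2: x=[7.0000 11.9375 16.5625 22.5000] v=[0.0000 -0.1250 -0.3750 1.5000]
Step 3: x=[6.9844 11.7969 16.7032 23.0157] v=[-0.0313 -0.2813 0.2813 1.0313]
Step 4: x=[6.9219 11.6797 17.1954 23.2033] v=[-0.1251 -0.2344 0.9844 0.3751]
Step 5: x=[6.7988 11.7520 17.8107 23.1389] v=[-0.2462 0.1446 1.2305 -0.1289]
Step 6: x=[6.6640 12.1007 18.2434 22.9924] v=[-0.2696 0.6974 0.8653 -0.2930]
Step 7: x=[6.6384 12.6259 18.3277 22.9087] v=[-0.0513 1.0504 0.1685 -0.1675]
Step 8: x=[6.8597 13.0797 18.1318 22.9297] v=[0.4425 0.9076 -0.3919 0.0420]
Max displacement = 3.3277

Answer: 3.3277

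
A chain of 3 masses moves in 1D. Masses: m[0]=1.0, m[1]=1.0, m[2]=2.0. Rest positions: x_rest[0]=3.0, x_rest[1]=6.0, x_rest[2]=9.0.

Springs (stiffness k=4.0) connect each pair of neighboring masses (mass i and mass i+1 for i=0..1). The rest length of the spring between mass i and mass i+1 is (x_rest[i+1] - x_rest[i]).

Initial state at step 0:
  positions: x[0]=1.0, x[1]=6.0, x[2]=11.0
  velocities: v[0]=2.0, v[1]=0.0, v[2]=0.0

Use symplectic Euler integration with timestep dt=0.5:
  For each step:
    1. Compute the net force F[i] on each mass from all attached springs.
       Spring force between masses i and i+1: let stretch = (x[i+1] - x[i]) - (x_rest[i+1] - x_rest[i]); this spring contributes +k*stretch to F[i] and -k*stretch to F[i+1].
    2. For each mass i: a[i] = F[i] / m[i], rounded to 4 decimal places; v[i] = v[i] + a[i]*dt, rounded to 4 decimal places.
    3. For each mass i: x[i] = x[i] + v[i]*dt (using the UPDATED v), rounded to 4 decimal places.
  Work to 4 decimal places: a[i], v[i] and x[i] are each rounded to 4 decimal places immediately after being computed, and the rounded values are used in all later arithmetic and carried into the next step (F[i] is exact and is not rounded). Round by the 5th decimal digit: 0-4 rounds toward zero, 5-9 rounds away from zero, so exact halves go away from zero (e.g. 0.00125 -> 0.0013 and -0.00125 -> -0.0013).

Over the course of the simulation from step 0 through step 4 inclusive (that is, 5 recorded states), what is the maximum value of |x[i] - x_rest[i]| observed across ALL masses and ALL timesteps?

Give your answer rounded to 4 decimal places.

Step 0: x=[1.0000 6.0000 11.0000] v=[2.0000 0.0000 0.0000]
Step 1: x=[4.0000 6.0000 10.0000] v=[6.0000 0.0000 -2.0000]
Step 2: x=[6.0000 8.0000 8.5000] v=[4.0000 4.0000 -3.0000]
Step 3: x=[7.0000 8.5000 8.2500] v=[2.0000 1.0000 -0.5000]
Step 4: x=[6.5000 7.2500 9.6250] v=[-1.0000 -2.5000 2.7500]
Max displacement = 4.0000

Answer: 4.0000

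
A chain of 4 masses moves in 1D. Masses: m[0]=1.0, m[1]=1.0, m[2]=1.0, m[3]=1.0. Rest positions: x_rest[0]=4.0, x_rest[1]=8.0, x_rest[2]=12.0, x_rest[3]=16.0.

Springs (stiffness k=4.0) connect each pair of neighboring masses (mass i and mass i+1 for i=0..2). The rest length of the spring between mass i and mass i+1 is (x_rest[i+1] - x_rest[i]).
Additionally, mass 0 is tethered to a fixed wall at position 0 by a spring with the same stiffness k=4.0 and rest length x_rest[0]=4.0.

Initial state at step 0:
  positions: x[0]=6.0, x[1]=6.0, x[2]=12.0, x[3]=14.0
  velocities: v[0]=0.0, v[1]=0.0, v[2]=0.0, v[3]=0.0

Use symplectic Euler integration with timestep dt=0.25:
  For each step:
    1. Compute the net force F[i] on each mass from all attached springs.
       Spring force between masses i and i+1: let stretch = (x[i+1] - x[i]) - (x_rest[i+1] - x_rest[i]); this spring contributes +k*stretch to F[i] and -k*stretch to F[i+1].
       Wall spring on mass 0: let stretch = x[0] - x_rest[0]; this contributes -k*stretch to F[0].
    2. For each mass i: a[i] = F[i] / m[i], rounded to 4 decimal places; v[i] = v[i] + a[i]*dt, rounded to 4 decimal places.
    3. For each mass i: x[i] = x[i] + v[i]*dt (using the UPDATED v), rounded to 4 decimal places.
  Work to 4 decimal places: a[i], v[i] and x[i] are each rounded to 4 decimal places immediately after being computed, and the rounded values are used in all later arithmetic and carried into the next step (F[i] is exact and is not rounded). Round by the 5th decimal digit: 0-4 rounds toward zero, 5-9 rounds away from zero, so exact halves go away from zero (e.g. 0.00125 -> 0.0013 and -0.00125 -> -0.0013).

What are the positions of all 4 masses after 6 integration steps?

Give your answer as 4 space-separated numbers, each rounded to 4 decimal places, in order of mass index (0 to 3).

Answer: 4.6734 4.9693 13.0685 15.6871

Derivation:
Step 0: x=[6.0000 6.0000 12.0000 14.0000] v=[0.0000 0.0000 0.0000 0.0000]
Step 1: x=[4.5000 7.5000 11.0000 14.5000] v=[-6.0000 6.0000 -4.0000 2.0000]
Step 2: x=[2.6250 9.1250 10.0000 15.1250] v=[-7.5000 6.5000 -4.0000 2.5000]
Step 3: x=[1.7188 9.3438 10.0625 15.4688] v=[-3.6250 0.8750 0.2500 1.3750]
Step 4: x=[2.2891 7.8360 11.2969 15.4610] v=[2.2812 -6.0313 4.9376 -0.0313]
Step 5: x=[3.6739 5.8067 12.7071 15.4122] v=[5.5390 -8.1173 5.6408 -0.1954]
Step 6: x=[4.6734 4.9693 13.0685 15.6871] v=[3.9979 -3.3497 1.4455 1.0995]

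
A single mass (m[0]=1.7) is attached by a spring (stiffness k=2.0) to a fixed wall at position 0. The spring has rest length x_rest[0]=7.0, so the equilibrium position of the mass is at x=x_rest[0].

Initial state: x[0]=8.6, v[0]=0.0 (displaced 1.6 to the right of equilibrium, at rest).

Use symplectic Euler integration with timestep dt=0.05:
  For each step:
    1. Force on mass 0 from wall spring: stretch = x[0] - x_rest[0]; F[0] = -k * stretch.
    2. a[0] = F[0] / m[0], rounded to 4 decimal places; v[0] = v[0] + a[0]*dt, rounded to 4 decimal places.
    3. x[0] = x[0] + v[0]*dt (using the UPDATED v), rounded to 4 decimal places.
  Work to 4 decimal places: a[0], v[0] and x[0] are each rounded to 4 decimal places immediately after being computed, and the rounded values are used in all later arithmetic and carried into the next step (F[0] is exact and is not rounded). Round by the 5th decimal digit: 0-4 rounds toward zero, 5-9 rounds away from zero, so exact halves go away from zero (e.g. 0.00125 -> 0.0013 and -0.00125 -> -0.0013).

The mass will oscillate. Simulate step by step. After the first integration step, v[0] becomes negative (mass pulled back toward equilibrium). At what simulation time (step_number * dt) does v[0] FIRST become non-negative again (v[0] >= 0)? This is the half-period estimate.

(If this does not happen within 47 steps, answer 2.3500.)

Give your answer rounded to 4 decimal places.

Step 0: x=[8.6000] v=[0.0000]
Step 1: x=[8.5953] v=[-0.0941]
Step 2: x=[8.5859] v=[-0.1879]
Step 3: x=[8.5718] v=[-0.2812]
Step 4: x=[8.5531] v=[-0.3737]
Step 5: x=[8.5298] v=[-0.4651]
Step 6: x=[8.5020] v=[-0.5551]
Step 7: x=[8.4698] v=[-0.6435]
Step 8: x=[8.4333] v=[-0.7300]
Step 9: x=[8.3926] v=[-0.8143]
Step 10: x=[8.3478] v=[-0.8962]
Step 11: x=[8.2990] v=[-0.9755]
Step 12: x=[8.2464] v=[-1.0519]
Step 13: x=[8.1901] v=[-1.1252]
Step 14: x=[8.1303] v=[-1.1952]
Step 15: x=[8.0672] v=[-1.2617]
Step 16: x=[8.0010] v=[-1.3245]
Step 17: x=[7.9318] v=[-1.3834]
Step 18: x=[7.8599] v=[-1.4382]
Step 19: x=[7.7855] v=[-1.4888]
Step 20: x=[7.7088] v=[-1.5350]
Step 21: x=[7.6300] v=[-1.5767]
Step 22: x=[7.5493] v=[-1.6138]
Step 23: x=[7.4670] v=[-1.6461]
Step 24: x=[7.3833] v=[-1.6736]
Step 25: x=[7.2985] v=[-1.6961]
Step 26: x=[7.2128] v=[-1.7137]
Step 27: x=[7.1265] v=[-1.7262]
Step 28: x=[7.0398] v=[-1.7336]
Step 29: x=[6.9530] v=[-1.7359]
Step 30: x=[6.8663] v=[-1.7331]
Step 31: x=[6.7800] v=[-1.7252]
Step 32: x=[6.6944] v=[-1.7123]
Step 33: x=[6.6097] v=[-1.6943]
Step 34: x=[6.5261] v=[-1.6713]
Step 35: x=[6.4439] v=[-1.6434]
Step 36: x=[6.3634] v=[-1.6107]
Step 37: x=[6.2847] v=[-1.5733]
Step 38: x=[6.2081] v=[-1.5312]
Step 39: x=[6.1339] v=[-1.4846]
Step 40: x=[6.0622] v=[-1.4337]
Step 41: x=[5.9933] v=[-1.3785]
Step 42: x=[5.9273] v=[-1.3193]
Step 43: x=[5.8645] v=[-1.2562]
Step 44: x=[5.8050] v=[-1.1894]
Step 45: x=[5.7490] v=[-1.1191]
Step 46: x=[5.6967] v=[-1.0455]
Step 47: x=[5.6483] v=[-0.9688]
v[0] did not become non-negative within 47 steps; using fallback time=2.3500

Answer: 2.3500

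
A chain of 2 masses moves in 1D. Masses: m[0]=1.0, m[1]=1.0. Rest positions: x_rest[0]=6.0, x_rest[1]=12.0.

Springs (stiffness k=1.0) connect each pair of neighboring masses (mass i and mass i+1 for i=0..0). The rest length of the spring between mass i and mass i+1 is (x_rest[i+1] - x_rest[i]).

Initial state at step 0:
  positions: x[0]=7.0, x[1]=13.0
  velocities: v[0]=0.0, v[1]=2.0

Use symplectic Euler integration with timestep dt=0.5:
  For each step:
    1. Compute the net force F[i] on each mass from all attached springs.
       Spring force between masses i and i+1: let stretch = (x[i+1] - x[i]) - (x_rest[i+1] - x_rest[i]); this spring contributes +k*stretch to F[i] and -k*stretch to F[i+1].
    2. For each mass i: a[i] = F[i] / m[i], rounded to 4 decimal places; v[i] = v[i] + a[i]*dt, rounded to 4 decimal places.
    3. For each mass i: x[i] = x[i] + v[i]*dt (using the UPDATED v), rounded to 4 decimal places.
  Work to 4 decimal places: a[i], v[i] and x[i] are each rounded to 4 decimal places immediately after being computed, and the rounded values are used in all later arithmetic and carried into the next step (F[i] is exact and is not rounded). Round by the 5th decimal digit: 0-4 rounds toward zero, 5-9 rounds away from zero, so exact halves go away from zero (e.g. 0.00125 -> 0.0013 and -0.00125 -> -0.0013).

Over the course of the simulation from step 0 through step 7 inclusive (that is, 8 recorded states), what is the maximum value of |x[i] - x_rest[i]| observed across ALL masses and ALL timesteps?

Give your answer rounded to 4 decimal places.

Step 0: x=[7.0000 13.0000] v=[0.0000 2.0000]
Step 1: x=[7.0000 14.0000] v=[0.0000 2.0000]
Step 2: x=[7.2500 14.7500] v=[0.5000 1.5000]
Step 3: x=[7.8750 15.1250] v=[1.2500 0.7500]
Step 4: x=[8.8125 15.1875] v=[1.8750 0.1250]
Step 5: x=[9.8438 15.1563] v=[2.0625 -0.0625]
Step 6: x=[10.7032 15.2970] v=[1.7188 0.2813]
Step 7: x=[11.2111 15.7892] v=[1.0157 0.9844]
Max displacement = 5.2111

Answer: 5.2111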